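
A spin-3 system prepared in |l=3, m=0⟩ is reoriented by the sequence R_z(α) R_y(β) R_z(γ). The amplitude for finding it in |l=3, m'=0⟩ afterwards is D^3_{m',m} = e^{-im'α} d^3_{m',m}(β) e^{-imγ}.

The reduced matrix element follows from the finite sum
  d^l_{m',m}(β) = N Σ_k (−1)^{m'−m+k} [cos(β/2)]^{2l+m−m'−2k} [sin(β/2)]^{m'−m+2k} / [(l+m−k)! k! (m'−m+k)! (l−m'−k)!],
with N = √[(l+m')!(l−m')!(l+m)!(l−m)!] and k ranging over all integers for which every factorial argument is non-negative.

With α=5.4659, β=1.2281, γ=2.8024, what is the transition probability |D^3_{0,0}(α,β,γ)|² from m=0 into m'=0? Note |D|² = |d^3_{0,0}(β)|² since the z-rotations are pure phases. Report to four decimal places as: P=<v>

P=0.1674

D^3_{0,0}(5.4659,1.2281,2.8024) = e^{-i·0·5.4659}·d^3_{0,0}(1.2281)·e^{-i·0·2.8024}. Compute d first:
With c≡cos(β/2)=0.817321 and s≡sin(β/2)=0.576182, N=[6·6·6·6]^{1/2}=36.000000
k∈{0,1,2,3} keeps every argument non-negative
  k=0: (−1)^0·36.0000/(36)·0.8173^6·0.5762^0 = +0.298096
  k=1: (−1)^1·36.0000/(4)·0.8173^4·0.5762^2 = -1.333317
  k=2: (−1)^2·36.0000/(4)·0.8173^2·0.5762^4 = +0.662625
  k=3: (−1)^3·36.0000/(36)·0.8173^0·0.5762^6 = -0.036590
d^3_{0,0}(1.2281) = +0.298096 -1.333317 +0.662625 -0.036590 = -0.409186
|D^3_{0,0}|² = |d^3_{0,0}(β)|² = (-0.409186)² = 0.167433 (the z-rotation phases have unit modulus)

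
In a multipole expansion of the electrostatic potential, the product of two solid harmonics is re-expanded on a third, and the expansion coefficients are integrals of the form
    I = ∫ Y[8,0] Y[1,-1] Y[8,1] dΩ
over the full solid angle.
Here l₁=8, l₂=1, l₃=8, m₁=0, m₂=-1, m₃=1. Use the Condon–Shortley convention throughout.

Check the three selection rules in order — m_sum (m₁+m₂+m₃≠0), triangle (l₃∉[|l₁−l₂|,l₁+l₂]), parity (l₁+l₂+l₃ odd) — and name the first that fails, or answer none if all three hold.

parity

m₁+m₂+m₃ = 0 − 1 + 1 = 0  ✓
triangle: |8−1|=7 ≤ l₃=8 ≤ 8+1=9  ✓
parity: l₁+l₂+l₃ = 17 is odd  ✗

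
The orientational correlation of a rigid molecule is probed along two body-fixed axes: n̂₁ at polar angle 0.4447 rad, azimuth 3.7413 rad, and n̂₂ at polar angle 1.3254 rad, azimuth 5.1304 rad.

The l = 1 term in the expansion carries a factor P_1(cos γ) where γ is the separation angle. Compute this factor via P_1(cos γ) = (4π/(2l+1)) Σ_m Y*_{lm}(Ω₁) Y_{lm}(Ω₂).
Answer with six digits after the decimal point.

0.294718

Addition theorem: P_1(cos γ) = (4π/3) Σ_m Y*_{lm}(Ω₁) Y_{lm}(Ω₂), m = −1…1:
  m=-1: (-0.122692, -0.083885) × (0.136049, 0.306287) = (0.009001, -0.048991)  (running Σ = (0.009001, -0.048991))
  m=0: (0.441081, -0.000000) × (0.118701, 0.000000) = (0.052357, 0.000000)  (running Σ = (0.061358, -0.048991))
  m=1: (0.122692, -0.083885) × (-0.136049, 0.306287) = (0.009001, 0.048991)  (running Σ = (0.070359, 0.000000))
Accumulated sum (0.070359, 0.000000); after 4π/(2l+1) scaling, (0.294718, 0.000000) ⇒ P_1 = 0.294718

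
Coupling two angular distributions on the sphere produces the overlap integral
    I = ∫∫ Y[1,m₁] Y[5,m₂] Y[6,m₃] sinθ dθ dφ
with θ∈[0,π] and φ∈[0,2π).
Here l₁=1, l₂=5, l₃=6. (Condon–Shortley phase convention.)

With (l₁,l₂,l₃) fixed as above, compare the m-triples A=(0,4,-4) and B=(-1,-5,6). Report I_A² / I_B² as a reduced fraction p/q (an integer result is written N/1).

10/33

l's match ⇒ only the (l;m) 3-j factors differ between A and B.
A: triangle coeff Δ(1,5,6) = 1/858; Σ_t [0,0]: t=0:+1/362880 = 1/362880; (3j)²=10/429 [(1 5 6; 0 4 -4)], sign=+1
B: triangle coeff Δ(1,5,6) = 1/858; Σ_t [0,0]: t=0:+1/7257600 = 1/7257600; (3j)²=1/13 [(1 5 6; -1 -5 6)], sign=+1
I_A²/I_B² = (10/429)/(1/13) = 10/33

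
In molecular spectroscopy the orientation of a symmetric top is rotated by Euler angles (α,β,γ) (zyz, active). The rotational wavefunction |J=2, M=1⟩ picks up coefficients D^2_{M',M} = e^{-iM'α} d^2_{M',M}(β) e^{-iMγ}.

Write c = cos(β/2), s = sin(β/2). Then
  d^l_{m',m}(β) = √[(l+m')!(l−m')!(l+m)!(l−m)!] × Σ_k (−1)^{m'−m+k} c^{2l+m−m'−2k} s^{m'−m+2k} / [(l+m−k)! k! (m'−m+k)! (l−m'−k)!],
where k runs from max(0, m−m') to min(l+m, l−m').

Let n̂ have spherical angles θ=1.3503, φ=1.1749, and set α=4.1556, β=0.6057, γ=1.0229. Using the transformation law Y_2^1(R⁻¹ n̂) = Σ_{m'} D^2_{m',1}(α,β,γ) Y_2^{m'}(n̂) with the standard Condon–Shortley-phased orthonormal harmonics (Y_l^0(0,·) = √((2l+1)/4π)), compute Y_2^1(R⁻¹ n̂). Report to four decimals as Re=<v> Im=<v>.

Need the full column D^2_{m',1} for m'=−2..2 at α=4.1556, β=0.6057, γ=1.0229.
cos(β/2)=0.954490, sin(β/2)=0.298242
d^2_{-2,1}: single k=3 term ⇒ +0.050642;  D = +0.027143+0.042753i
d^2_{-1,1}: k∈[2..3] ⇒ +0.243109 -0.007912 = +0.235197;  D = -0.235188+0.002092i
d^2_{0,1}: k∈[1..2] ⇒ +0.635270 -0.062023 = +0.573248;  D = +0.298600-0.489337i
d^2_{1,1}: k∈[0..1] ⇒ +0.830016 -0.243109 = +0.586906;  D = +0.263765+0.524297i
d^2_{2,1}: single k=0 term ⇒ -0.518696;  D = +0.516565+0.046970i
Y_2^{m'}(θ=1.3503,φ=1.1749) and Σ D·Y over m':
  (+0.0271+0.0428i)·(-0.2584-0.2617i)  (-0.2352+0.0021i)·(+0.0636-0.1521i)  (+0.2986-0.4893i)·(-0.2701+0.0000i)  (+0.2638+0.5243i)·(-0.0636-0.1521i)  (+0.5166+0.0470i)·(-0.2584+0.2617i)
Y_2^1(R⁻¹ n̂) = -0.173909+0.199546i

Re=-0.1739 Im=0.1995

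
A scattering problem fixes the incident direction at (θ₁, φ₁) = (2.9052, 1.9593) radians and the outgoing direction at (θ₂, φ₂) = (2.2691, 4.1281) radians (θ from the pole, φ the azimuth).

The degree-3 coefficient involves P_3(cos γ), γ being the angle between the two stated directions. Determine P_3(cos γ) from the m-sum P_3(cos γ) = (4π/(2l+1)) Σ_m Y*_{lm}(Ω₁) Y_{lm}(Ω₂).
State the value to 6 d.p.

Expand P_3 via completeness: Σ_{m} conj(Y_{3,m}) at Ω₁ times Y_{3,m} at Ω₂ —
  [-3]  conj(Y_{3,-3})(Ω₁) = (0.004925, -0.002113) ; Y_{3,-3}(Ω₂) = (0.184376, 0.033945) ; Δ = (0.000980, -0.000222)
  [-2]  conj(Y_{3,-2})(Ω₁) = (0.038856, 0.038209) ; Y_{3,-2}(Ω₂) = (0.150894, 0.354702) ; Δ = (-0.007690, 0.019548)
  [-1]  conj(Y_{3,-1})(Ω₁) = (-0.106821, 0.260980) ; Y_{3,-1}(Ω₂) = (-0.145653, 0.220247) ; Δ = (-0.041921, -0.061539)
  [+0]  conj(Y_{3,0})(Ω₁) = (-0.626102, -0.000000) ; Y_{3,0}(Ω₂) = (0.223913, 0.000000) ; Δ = (-0.140192, -0.000000)
  [+1]  conj(Y_{3,1})(Ω₁) = (0.106821, 0.260980) ; Y_{3,1}(Ω₂) = (0.145653, 0.220247) ; Δ = (-0.041921, 0.061539)
  [+2]  conj(Y_{3,2})(Ω₁) = (0.038856, -0.038209) ; Y_{3,2}(Ω₂) = (0.150894, -0.354702) ; Δ = (-0.007690, -0.019548)
  [+3]  conj(Y_{3,3})(Ω₁) = (-0.004925, -0.002113) ; Y_{3,3}(Ω₂) = (-0.184376, 0.033945) ; Δ = (0.000980, 0.000222)
Σ over m = (-0.237455, -0.000000); ×(4π/7) → (-0.426278, -0.000000). Real part: -0.426278

-0.426278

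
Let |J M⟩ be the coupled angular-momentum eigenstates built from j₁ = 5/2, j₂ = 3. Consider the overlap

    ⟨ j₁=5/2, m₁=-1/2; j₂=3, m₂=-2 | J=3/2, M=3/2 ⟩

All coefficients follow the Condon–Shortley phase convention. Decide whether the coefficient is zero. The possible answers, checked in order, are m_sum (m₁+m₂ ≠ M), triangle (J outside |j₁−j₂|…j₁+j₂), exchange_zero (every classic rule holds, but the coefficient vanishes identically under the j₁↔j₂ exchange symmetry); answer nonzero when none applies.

m-sum: m₁+m₂ = -1/2+(-2) = -5/2, M = 3/2  ✗ ⇒ coefficient is 0

m_sum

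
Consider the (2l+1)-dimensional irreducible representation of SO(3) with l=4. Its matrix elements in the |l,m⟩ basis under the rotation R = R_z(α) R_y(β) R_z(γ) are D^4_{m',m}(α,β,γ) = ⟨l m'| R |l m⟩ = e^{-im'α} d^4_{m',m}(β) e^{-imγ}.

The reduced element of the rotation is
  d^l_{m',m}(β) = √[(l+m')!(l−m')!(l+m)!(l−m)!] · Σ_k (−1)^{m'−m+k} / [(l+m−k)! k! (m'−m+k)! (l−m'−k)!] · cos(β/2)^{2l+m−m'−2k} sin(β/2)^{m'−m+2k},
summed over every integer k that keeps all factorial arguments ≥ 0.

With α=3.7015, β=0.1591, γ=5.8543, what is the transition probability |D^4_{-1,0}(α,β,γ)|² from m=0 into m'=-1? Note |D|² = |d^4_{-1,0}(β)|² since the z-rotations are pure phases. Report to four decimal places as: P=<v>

P=0.1118

First d^4_{-1,0}(β=0.1591), then the phase factors e^{-i(-1)α} and e^{-i(0)γ}:
Half-angle: c=0.996838, s=0.079466. N=√(6·120·24·24)=643.987578
k∈{1,2,3,4} keeps every argument non-negative
  k=1: (−1)^0·643.9876/(144)·0.9968^7·0.0795^1 = +0.347590
  k=2: (−1)^1·643.9876/(24)·0.9968^5·0.0795^3 = -0.013254
  k=3: (−1)^2·643.9876/(24)·0.9968^3·0.0795^5 = +0.000084
  k=4: (−1)^3·643.9876/(144)·0.9968^1·0.0795^7 = -0.000000
d^4_{-1,0}(0.1591) = +0.347590 -0.013254 +0.000084 -0.000000 = +0.334421
|D^4_{-1,0}|² = |d^4_{-1,0}(β)|² = (+0.334421)² = 0.111837 (the z-rotation phases have unit modulus)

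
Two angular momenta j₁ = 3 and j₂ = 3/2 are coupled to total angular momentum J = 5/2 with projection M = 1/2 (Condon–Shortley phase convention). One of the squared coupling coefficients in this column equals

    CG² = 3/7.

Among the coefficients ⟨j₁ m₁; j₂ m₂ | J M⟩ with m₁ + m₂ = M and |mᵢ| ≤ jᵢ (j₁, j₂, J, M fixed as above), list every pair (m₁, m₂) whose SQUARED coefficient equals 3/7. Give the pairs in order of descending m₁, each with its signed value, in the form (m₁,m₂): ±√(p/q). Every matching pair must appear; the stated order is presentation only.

Admissible pairs with m₁+m₂ = M = 1/2: (-1,3/2), (0,1/2), (1,-1/2), (2,-3/2)
  (m₁,m₂)=(2,-3/2): CG² = 3/7, CG = +√(3/7)   ← matches the target
  (m₁,m₂)=(1,-1/2): CG² = 1/70, CG = −√(1/70)
  (m₁,m₂)=(0,1/2): CG² = 6/35, CG = −√(6/35)
  (m₁,m₂)=(-1,3/2): CG² = 27/70, CG = +√(27/70)
Pairs with CG² = 3/7: (2,-3/2): +√(3/7)

(2,-3/2): +√(3/7)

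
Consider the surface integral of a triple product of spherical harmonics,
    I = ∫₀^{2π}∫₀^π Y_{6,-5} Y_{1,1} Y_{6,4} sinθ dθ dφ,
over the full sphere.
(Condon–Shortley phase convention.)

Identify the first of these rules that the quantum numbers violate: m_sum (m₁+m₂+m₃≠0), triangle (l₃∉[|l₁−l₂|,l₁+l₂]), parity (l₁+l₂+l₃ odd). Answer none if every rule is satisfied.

m₁+m₂+m₃ = -5 + 1 + 4 = 0  ✓
triangle: |6−1|=5 ≤ l₃=6 ≤ 6+1=7  ✓
parity: l₁+l₂+l₃ = 13 is odd  ✗

parity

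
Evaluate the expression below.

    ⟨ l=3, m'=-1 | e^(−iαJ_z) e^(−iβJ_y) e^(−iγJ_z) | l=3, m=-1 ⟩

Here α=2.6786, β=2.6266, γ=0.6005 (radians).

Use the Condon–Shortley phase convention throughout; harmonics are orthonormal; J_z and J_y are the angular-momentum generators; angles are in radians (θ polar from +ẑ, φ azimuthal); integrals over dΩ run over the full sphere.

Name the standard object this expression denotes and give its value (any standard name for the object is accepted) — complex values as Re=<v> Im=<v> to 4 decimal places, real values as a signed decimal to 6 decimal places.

Wigner D-matrix element, Re=-0.3062 Im=-0.0424

This is a Wigner D-matrix element — the rotation-matrix element ⟨l m'| R(α,β,γ) |l m⟩ in the angular-momentum basis.
D^3_{-1,-1}(2.6786,2.6266,0.6005) = e^{-i·-1·2.6786}·d^3_{-1,-1}(2.6266)·e^{-i·-1·0.6005}. Compute d first:
With c≡cos(β/2)=0.254660 and s≡sin(β/2)=0.967031, N=[2·24·2·24]^{1/2}=48.000000
Admissible k: 0..2 (factorial args all ≥0)
  k=0: (−1)^0·48.0000/(48)·0.2547^6·0.9670^0 = +0.000273
  k=1: (−1)^1·48.0000/(6)·0.2547^4·0.9670^2 = -0.031464
  k=2: (−1)^2·48.0000/(8)·0.2547^2·0.9670^4 = +0.340278
d^3_{-1,-1}(2.6266) = +0.000273 -0.031464 +0.340278 = +0.309087
Phases: e^{-i·(-1)·2.6786}=-0.894720+0.446628i, e^{-i·(-1)·0.6005}=+0.825053+0.565055i ⇒ D=-0.306170-0.042368i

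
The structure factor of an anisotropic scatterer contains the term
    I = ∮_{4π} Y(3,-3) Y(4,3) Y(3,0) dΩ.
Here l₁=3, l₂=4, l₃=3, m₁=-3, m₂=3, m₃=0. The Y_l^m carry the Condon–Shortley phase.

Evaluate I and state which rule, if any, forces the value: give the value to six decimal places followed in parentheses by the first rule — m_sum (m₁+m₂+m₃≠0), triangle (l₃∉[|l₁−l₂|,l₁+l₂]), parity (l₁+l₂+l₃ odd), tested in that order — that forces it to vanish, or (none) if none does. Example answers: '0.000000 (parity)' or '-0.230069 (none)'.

0.203551 (none)

Rules hold: Σm=0, L=10 even, 1≤3≤7.
N = 7·9·7 = 441
Δ = 4!·2!·4!/11! = 1/34650
Racah Σ t=1..3: t=1:−1/72 t=2:+1/16 t=3:−1/72 = 5/144
⇒ 3j(3 4 3; 0 0 0)² = 2/77, sgn -1
Racah Σ t=4..4: t=4:+1/288 = 1/288
⇒ 3j(3 4 3; -3 3 0)² = 1/22, sgn -1
4πI² = N·(3j₀)²·(3jₘ)² = 63/121
I = +1·√(0.520661/4π) = 0.20355073
No selection rule forces the value: the integral is nonzero (none).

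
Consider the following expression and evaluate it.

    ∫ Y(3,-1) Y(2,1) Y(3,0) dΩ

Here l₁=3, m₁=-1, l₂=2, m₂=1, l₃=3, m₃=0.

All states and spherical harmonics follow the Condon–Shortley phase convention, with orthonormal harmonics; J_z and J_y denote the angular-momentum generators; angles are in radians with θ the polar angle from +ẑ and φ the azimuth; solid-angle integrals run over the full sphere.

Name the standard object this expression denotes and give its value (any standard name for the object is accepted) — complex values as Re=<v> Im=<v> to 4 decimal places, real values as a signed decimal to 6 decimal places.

This is a Gaunt coefficient — the integral of a triple product of spherical harmonics over the sphere.
Checks pass: Σm=0; 8 even; l₃=3∈[1,5].
(2·3+1)(2·2+1)(2·3+1) = 245
Δ: 2! 4! 2! / 9! → 1/3780
sum: t=0:+1/24 t=1:−1/4 t=2:+1/24 = -1/6
3j²(3 2 3; 0 0 0) = Δ·Π!·Σ² = 4/105  (sign +1)
sum: t=1:−1/12 t=2:+1/8 = 1/24
3j²(3 2 3; -1 1 0) = Δ·Π!·Σ² = 1/210  (sign -1)
combine: 4πI² = 245·4/105·1/210 = 2/45
take √, sign -1: I = -0.05947080

Gaunt coefficient, -0.059471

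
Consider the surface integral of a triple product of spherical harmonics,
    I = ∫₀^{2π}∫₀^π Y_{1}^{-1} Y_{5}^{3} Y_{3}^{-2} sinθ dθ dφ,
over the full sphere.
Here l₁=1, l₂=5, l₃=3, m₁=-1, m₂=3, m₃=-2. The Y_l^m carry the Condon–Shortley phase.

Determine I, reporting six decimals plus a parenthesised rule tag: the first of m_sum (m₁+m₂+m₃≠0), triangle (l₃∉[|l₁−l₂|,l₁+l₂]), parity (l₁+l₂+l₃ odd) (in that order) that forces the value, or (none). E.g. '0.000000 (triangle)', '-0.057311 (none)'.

0.000000 (triangle)

|1−5|≤3≤1+5 violated ⇒ I = 0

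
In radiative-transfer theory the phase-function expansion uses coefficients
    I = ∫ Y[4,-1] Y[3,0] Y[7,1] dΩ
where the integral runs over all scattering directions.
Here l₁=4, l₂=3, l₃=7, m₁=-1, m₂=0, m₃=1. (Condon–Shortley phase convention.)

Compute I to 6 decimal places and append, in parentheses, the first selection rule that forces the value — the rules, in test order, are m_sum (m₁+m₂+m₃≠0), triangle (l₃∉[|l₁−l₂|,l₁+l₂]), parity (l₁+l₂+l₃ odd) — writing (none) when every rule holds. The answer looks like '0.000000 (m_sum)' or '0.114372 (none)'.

Rules hold: Σm=0, L=14 even, 1≤7≤7.
N = 9·7·15 = 945
Δ = 0!·8!·6!/15! = 1/45045
Racah Σ t=0..0: t=0:+1/20736 = 1/20736
⇒ 3j(4 3 7; 0 0 0)² = 35/1287, sgn -1
Racah Σ t=0..0: t=0:+1/25920 = 1/25920
⇒ 3j(4 3 7; -1 0 1)² = 32/1287, sgn +1
4πI² = N·(3j₀)²·(3jₘ)² = 39200/61347
I = -1·√(0.638988/4π) = -0.22549735
No selection rule forces the value: the integral is nonzero (none).

-0.225497 (none)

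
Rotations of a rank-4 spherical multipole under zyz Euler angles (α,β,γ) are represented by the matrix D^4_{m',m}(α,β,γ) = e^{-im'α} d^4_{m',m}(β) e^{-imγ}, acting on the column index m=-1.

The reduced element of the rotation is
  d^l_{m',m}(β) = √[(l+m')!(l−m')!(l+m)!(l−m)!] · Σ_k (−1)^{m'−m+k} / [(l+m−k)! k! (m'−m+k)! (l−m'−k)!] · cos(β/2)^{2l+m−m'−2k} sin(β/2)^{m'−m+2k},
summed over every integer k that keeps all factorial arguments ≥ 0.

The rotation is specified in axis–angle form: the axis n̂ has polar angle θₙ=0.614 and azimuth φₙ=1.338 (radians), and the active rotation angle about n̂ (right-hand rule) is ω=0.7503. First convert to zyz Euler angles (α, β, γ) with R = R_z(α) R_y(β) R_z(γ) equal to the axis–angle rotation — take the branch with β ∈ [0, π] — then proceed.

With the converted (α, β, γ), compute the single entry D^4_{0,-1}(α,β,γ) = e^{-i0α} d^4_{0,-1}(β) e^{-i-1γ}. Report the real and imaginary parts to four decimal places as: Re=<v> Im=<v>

Axis–angle → zyz. n̂ = (sinθₙcosφₙ, sinθₙsinφₙ, cosθₙ) = (+0.132915, +0.560600, +0.817350), ω = 0.7503.
R = I cosω + sinω [n̂]ₓ + (1−cosω) n̂n̂ᵀ gives
  R = [+0.736228, -0.537309, +0.411421; +0.577325, +0.815871, +0.032406; -0.353079, +0.213665, +0.910869]
β = atan2(√(R₁₃²+R₂₃²), R₃₃) = 0.425411; α = atan2(R₂₃, R₁₃) mod 2π = 0.078604; γ = atan2(R₃₂, −R₃₁) mod 2π = 0.544197
First d^4_{0,-1}(β=0.4254), then the phase factors e^{-i(0)α} and e^{-i(-1)γ}:
With c≡cos(β/2)=0.977463 and s≡sin(β/2)=0.211105, N=[24·24·6·120]^{1/2}=643.987578
k∈{0,1,2,3} keeps every argument non-negative
  k=0: (−1)^1·643.9876/(144)·0.9775^7·0.2111^1 = -0.804854
  k=1: (−1)^2·643.9876/(24)·0.9775^5·0.2111^3 = +0.225250
  k=2: (−1)^3·643.9876/(24)·0.9775^3·0.2111^5 = -0.010507
  k=3: (−1)^4·643.9876/(144)·0.9775^1·0.2111^7 = +0.000082
d^4_{0,-1}(0.4254) = -0.804854 +0.225250 -0.010507 +0.000082 = -0.590029
Phases: e^{-i·(0)·0.0786}=+1.000000+0.000000i, e^{-i·(-1)·0.5442}=+0.855543+0.517731i ⇒ D=-0.504795-0.305476i

Re=-0.5048 Im=-0.3055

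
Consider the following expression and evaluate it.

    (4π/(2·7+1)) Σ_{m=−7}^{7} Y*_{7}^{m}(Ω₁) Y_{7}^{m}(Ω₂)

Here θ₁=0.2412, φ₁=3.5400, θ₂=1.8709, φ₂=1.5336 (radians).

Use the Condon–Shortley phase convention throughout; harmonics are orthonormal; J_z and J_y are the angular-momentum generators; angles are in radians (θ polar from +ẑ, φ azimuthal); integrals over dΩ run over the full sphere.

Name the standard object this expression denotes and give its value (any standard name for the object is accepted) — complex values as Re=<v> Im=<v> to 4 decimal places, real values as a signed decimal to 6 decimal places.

This sum is the spherical-harmonic addition theorem: it equals the Legendre polynomial P_l(cos γ) of the angle γ between the two directions.
Term-by-term m-sum for l=7 (normalisation 4π/15 = 0.837758):
  [-7]  conj(Y_{7,-7})(Ω₁) = +0.000021-0.000008i ; Y_{7,-7}(Ω₂) = -0.093472+0.350841i ; Δ = +0.000001+0.000008i
  [-6]  conj(Y_{7,-6})(Ω₁) = -0.000247+0.000230i ; Y_{7,-6}(Ω₂) = +0.409967+0.093046i ; Δ = -0.000123+0.000071i
  [-5]  conj(Y_{7,-5})(Ω₁) = +0.001314-0.002932i ; Y_{7,-5}(Ω₂) = +0.007346-0.039042i ; Δ = -0.000105-0.000073i
  [-4]  conj(Y_{7,-4})(Ω₁) = -0.000490+0.021473i ; Y_{7,-4}(Ω₂) = +0.333056+0.049923i ; Δ = -0.001235+0.007127i
  [-3]  conj(Y_{7,-3})(Ω₁) = -0.037562-0.095265i ; Y_{7,-3}(Ω₂) = +0.017998-0.160618i ; Δ = -0.015977+0.004319i
  [-2]  conj(Y_{7,-2})(Ω₁) = +0.232822+0.238200i ; Y_{7,-2}(Ω₂) = +0.272729+0.020327i ; Δ = +0.058656+0.069697i
  [-1]  conj(Y_{7,-1})(Ω₁) = -0.588512-0.247715i ; Y_{7,-1}(Ω₂) = +0.007497-0.201449i ; Δ = -0.054314+0.116698i
  [+0]  conj(Y_{7,0})(Ω₁) = +0.366656-0.000000i ; Y_{7,0}(Ω₂) = +0.251885+0.000000i ; Δ = +0.092355+0.000000i
  [+1]  conj(Y_{7,1})(Ω₁) = +0.588512-0.247715i ; Y_{7,1}(Ω₂) = -0.007497-0.201449i ; Δ = -0.054314-0.116698i
  [+2]  conj(Y_{7,2})(Ω₁) = +0.232822-0.238200i ; Y_{7,2}(Ω₂) = +0.272729-0.020327i ; Δ = +0.058656-0.069697i
  [+3]  conj(Y_{7,3})(Ω₁) = +0.037562-0.095265i ; Y_{7,3}(Ω₂) = -0.017998-0.160618i ; Δ = -0.015977-0.004319i
  [+4]  conj(Y_{7,4})(Ω₁) = -0.000490-0.021473i ; Y_{7,4}(Ω₂) = +0.333056-0.049923i ; Δ = -0.001235-0.007127i
  [+5]  conj(Y_{7,5})(Ω₁) = -0.001314-0.002932i ; Y_{7,5}(Ω₂) = -0.007346-0.039042i ; Δ = -0.000105+0.000073i
  [+6]  conj(Y_{7,6})(Ω₁) = -0.000247-0.000230i ; Y_{7,6}(Ω₂) = +0.409967-0.093046i ; Δ = -0.000123-0.000071i
  [+7]  conj(Y_{7,7})(Ω₁) = -0.000021-0.000008i ; Y_{7,7}(Ω₂) = +0.093472+0.350841i ; Δ = +0.000001-0.000008i
Σ over m = +0.066160+0.000000i; ×(4π/15) → +0.055426+0.000000i. Real part: 0.055426

Legendre polynomial (addition theorem), +0.055426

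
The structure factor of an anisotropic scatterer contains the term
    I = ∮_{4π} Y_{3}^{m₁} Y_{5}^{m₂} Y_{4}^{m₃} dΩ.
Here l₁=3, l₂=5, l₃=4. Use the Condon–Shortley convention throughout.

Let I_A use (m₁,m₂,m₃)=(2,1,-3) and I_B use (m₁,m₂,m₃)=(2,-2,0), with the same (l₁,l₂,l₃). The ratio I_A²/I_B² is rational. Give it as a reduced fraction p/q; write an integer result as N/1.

Same 3,5,4: normalisation and zero-m 3j drop out of the ratio.
A: Δ: 4! 2! 6! / 13! → 1/180180; sum: t=0:+1/17280 t=1:−1/1440 = -11/17280; 3j²(3 5 4; 2 1 -3) = Δ·Π!·Σ² = 11/468  (sign +1)
B: Δ: 4! 2! 6! / 13! → 1/180180; sum: t=0:+1/864 t=1:−1/576 = -1/1728; 3j²(3 5 4; 2 -2 0) = Δ·Π!·Σ² = 5/1287  (sign -1)
I_A²/I_B² = (11/468)/(5/1287) = 121/20

121/20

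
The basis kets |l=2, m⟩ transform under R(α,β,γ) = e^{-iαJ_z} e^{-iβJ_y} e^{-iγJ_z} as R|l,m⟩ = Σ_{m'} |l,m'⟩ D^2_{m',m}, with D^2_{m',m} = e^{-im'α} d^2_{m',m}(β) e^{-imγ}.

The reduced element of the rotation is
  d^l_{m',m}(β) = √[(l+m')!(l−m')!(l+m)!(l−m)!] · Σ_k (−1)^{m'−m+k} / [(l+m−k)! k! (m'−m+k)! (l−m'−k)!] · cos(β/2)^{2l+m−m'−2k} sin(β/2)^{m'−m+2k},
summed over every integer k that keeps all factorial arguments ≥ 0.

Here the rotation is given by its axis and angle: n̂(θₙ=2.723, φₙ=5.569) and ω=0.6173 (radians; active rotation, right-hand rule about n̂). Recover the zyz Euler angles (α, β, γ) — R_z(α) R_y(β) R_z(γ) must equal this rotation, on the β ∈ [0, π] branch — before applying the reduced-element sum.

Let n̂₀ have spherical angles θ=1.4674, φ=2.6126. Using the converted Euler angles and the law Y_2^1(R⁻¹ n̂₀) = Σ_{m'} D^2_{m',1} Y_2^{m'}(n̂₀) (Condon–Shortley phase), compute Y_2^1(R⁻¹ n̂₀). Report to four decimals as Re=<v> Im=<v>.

Re=0.1587 Im=0.0004

Axis–angle → zyz. n̂ = (sinθₙcosφₙ, sinθₙsinφₙ, cosθₙ) = (+0.307144, -0.266242, -0.913662), ω = 0.6173.
R = I cosω + sinω [n̂]ₓ + (1−cosω) n̂n̂ᵀ gives
  R = [+0.832855, +0.513768, -0.205901; -0.543952, +0.828526, -0.132891; +0.102319, +0.222680, +0.969507]
β = atan2(√(R₁₃²+R₂₃²), R₃₃) = 0.247584; α = atan2(R₂₃, R₁₃) mod 2π = 3.714737; γ = atan2(R₃₂, −R₃₁) mod 2π = 2.001515
Need the full column D^2_{m',1} for m'=−2..2 at α=3.7147, β=0.2476, γ=2.0015.
cos(β/2)=0.992348, sin(β/2)=0.123476
d^2_{-2,1}: single k=3 term ⇒ +0.003736;  D = +0.002451-0.002820i
d^2_{-1,1}: k∈[2..3] ⇒ +0.045042 -0.000232 = +0.044809;  D = -0.006360+0.044355i
d^2_{0,1}: k∈[1..2] ⇒ +0.295563 -0.004576 = +0.290987;  D = -0.121494-0.264410i
d^2_{1,1}: k∈[0..1] ⇒ +0.969740 -0.045042 = +0.924698;  D = +0.780031+0.496607i
d^2_{2,1}: single k=0 term ⇒ -0.241326;  D = +0.241321-0.001499i
Y_2^{m'}(θ=1.4674,φ=2.6126) and Σ D·Y over m':
  (+0.0025-0.0028i)·(+0.1875+0.3330i)  (-0.0064+0.0444i)·(-0.0685-0.0400i)  (-0.1215-0.2644i)·(-0.3053+0.0000i)  (+0.7800+0.4966i)·(+0.0685-0.0400i)  (+0.2413-0.0015i)·(+0.1875-0.3330i)
Y_2^1(R⁻¹ n̂) = +0.158737+0.000373i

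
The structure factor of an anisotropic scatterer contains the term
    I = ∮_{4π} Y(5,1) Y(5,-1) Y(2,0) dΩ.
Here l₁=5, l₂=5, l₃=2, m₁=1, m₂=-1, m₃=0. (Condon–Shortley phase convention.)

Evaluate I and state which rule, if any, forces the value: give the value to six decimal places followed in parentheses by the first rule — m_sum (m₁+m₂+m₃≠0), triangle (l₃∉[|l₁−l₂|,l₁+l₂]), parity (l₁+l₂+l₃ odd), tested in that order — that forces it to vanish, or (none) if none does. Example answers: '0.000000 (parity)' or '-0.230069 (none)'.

Checks pass: Σm=0; 12 even; l₃=2∈[0,10].
(2·5+1)(2·5+1)(2·2+1) = 605
Δ: 8! 2! 2! / 13! → 1/38610
sum: t=3:−1/2880 t=4:+1/576 t=5:−1/2880 = 1/960
3j²(5 5 2; 0 0 0) = Δ·Π!·Σ² = 10/429  (sign +1)
sum: t=2:+1/5760 t=3:−1/720 t=4:+1/2304 = -1/1280
3j²(5 5 2; 1 -1 0) = Δ·Π!·Σ² = 27/1430  (sign -1)
combine: 4πI² = 605·10/429·27/1430 = 45/169
take √, sign -1: I = -0.14556534
No selection rule forces the value: the integral is nonzero (none).

-0.145565 (none)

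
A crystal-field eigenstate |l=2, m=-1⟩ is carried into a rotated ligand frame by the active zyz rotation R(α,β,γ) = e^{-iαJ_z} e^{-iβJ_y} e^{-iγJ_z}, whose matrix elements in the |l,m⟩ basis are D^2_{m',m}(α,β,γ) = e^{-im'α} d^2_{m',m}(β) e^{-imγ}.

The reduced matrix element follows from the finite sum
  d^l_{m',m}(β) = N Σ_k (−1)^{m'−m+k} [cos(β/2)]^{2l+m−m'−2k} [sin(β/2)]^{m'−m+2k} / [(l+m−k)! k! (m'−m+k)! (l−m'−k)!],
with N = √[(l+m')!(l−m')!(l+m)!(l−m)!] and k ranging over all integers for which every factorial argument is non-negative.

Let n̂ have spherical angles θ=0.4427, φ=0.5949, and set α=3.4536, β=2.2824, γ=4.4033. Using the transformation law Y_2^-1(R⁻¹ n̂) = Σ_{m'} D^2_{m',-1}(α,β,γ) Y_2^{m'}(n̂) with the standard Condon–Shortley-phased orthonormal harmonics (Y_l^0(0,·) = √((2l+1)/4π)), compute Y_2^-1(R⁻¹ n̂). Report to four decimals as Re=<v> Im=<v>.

Re=-0.1674 Im=-0.2505

Need the full column D^2_{m',-1} for m'=−2..2 at α=3.4536, β=2.2824, γ=4.4033.
cos(β/2)=0.416504, sin(β/2)=0.909134
d^2_{-2,-1}: single k=1 term ⇒ +0.131376;  D = +0.040693-0.124915i
d^2_{-1,-1}: k∈[0..1] ⇒ +0.030094 -0.430145 = -0.400051;  D = +0.001167-0.400050i
d^2_{0,-1}: k∈[0..1] ⇒ -0.160902 +0.766617 = +0.605715;  D = -0.184253-0.577011i
d^2_{1,-1}: k∈[0..1] ⇒ +0.430145 -0.683143 = -0.252998;  D = -0.147226-0.205748i
d^2_{2,-1}: single k=0 term ⇒ -0.625940;  D = +0.502925+0.372649i
Y_2^{m'}(θ=0.4427,φ=0.5949) and Σ D·Y over m':
  (+0.0407-0.1249i)·(+0.0264-0.0658i)  (+0.0012-0.4000i)·(+0.2477-0.1676i)  (-0.1843-0.5770i)·(+0.4572+0.0000i)  (-0.1472-0.2057i)·(-0.2477-0.1676i)  (+0.5029+0.3726i)·(+0.0264+0.0658i)
Y_2^-1(R⁻¹ n̂) = -0.167417-0.250479i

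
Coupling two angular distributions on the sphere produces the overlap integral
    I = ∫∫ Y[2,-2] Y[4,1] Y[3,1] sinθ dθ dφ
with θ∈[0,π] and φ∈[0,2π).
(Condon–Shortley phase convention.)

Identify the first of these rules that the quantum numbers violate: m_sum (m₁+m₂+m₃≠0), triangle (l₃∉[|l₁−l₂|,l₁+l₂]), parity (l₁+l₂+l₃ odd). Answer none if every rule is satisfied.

Σmᵢ = 0  ✓
l₃∈[|l₁−l₂|,l₁+l₂]=[2,6], have l₃=3  ✓
Σlᵢ = 9 ⇒ odd  ✗

parity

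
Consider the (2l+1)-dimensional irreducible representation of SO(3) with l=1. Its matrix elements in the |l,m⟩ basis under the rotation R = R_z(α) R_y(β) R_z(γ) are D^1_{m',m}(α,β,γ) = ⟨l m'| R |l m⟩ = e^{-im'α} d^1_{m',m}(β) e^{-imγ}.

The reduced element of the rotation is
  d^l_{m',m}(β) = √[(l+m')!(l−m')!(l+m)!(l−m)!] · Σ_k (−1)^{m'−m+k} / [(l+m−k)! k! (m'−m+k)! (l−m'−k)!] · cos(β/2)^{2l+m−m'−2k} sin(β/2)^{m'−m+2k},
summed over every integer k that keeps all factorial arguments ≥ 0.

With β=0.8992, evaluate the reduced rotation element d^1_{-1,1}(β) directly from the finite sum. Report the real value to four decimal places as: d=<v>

d^1_{-1,1}(β=0.8992) via the finite sum:
c=cos(0.899200/2)=0.900621, s=sin(0.899200/2)=0.434605; N=√[1·2·2·1]=2.000000
Admissible k: 2..2 (factorial args all ≥0)
  k=2: (−1)^0·2.0000/(2)·0.9006^0·0.4346^2 = +0.188882
d^1_{-1,1}(0.8992) = +0.188882

d=0.1889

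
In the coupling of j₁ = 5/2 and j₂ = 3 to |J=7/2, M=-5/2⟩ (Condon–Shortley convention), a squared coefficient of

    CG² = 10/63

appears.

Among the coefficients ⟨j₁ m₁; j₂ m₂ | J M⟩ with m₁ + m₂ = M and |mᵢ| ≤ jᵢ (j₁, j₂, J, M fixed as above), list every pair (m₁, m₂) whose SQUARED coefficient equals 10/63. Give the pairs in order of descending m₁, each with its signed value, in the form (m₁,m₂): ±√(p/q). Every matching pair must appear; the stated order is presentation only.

(-3/2,-1): −√(10/63)

Admissible pairs with m₁+m₂ = M = -5/2: (-5/2,0), (-3/2,-1), (-1/2,-2), (1/2,-3)
  (m₁,m₂)=(1/2,-3): CG² = 3/7, CG = +√(3/7)
  (m₁,m₂)=(-1/2,-2): CG² = 2/63, CG = −√(2/63)
  (m₁,m₂)=(-3/2,-1): CG² = 10/63, CG = −√(10/63)   ← matches the target
  (m₁,m₂)=(-5/2,0): CG² = 8/21, CG = +√(8/21)
Pairs with CG² = 10/63: (-3/2,-1): −√(10/63)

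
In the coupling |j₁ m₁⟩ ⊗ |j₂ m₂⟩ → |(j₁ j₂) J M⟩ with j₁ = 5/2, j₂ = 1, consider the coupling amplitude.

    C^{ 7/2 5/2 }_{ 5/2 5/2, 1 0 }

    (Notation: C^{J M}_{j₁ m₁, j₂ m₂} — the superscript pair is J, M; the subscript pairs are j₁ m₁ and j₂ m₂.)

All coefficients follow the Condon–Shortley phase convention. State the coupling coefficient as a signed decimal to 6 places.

+0.534522  (= +√(2/7))

√[8·0!5!2!/8! · 5!0!1!1!6!1!] = √(28800/7)
  +(−1)^0/∏(0,0,0,1,5,1)! = 1/120  (running 1/120)
⟨..|..⟩ = √(28800/7)·(1/120) = +0.534522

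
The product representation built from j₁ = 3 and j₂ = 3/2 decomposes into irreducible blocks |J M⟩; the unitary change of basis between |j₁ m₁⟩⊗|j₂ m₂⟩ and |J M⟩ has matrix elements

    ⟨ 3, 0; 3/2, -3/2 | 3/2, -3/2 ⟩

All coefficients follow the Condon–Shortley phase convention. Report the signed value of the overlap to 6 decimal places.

+√(1/35) = +0.169031

j₁+j₂−J=3  J+j₁−j₂=3  J−j₁+j₂=0  j₁+j₂+J+1=7
(j₁±m₁, j₂±m₂, J±M) = (3,3,0,3,0,3)
P² = 1296/35
sum k=0..0:
  [0] +1/36 = 1/36
S = 1/36
C² = P²·S² = 1/35 ; C = +0.169031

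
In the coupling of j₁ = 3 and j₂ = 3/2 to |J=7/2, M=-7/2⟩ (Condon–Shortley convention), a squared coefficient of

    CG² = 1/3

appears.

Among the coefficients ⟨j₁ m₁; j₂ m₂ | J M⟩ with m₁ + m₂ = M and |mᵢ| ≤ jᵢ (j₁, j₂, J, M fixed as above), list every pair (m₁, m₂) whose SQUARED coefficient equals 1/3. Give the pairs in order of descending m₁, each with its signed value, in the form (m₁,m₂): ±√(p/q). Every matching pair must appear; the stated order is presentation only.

Admissible pairs with m₁+m₂ = M = -7/2: (-3,-1/2), (-2,-3/2)
  (m₁,m₂)=(-2,-3/2): CG² = 1/3, CG = +√(1/3)   ← matches the target
  (m₁,m₂)=(-3,-1/2): CG² = 2/3, CG = −√(2/3)
Pairs with CG² = 1/3: (-2,-3/2): +√(1/3)

(-2,-3/2): +√(1/3)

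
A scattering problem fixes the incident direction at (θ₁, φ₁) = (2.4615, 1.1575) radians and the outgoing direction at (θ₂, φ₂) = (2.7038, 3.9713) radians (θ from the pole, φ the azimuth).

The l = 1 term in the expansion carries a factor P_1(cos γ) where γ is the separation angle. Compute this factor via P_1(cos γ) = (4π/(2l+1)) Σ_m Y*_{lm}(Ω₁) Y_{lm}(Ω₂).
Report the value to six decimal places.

0.451780

Expand P_1 via completeness: Σ_{m} conj(Y_{1,m}) at Ω₁ times Y_{1,m} at Ω₂ —
  m=-1: (0.087262, 0.198976) × (-0.098880, 0.108055) = (-0.030129, -0.010246)  (running Σ = (-0.030129, -0.010246))
  m=0: (-0.379896, -0.000000) × (-0.442522, 0.000000) = (0.168112, 0.000000)  (running Σ = (0.137983, -0.010246))
  m=1: (-0.087262, 0.198976) × (0.098880, 0.108055) = (-0.030129, 0.010246)  (running Σ = (0.107855, 0.000000))
Total Σ_m = (0.107855, 0.000000). Multiply by 4.188790: (0.451780, 0.000000). P_1(cos γ) = 0.451780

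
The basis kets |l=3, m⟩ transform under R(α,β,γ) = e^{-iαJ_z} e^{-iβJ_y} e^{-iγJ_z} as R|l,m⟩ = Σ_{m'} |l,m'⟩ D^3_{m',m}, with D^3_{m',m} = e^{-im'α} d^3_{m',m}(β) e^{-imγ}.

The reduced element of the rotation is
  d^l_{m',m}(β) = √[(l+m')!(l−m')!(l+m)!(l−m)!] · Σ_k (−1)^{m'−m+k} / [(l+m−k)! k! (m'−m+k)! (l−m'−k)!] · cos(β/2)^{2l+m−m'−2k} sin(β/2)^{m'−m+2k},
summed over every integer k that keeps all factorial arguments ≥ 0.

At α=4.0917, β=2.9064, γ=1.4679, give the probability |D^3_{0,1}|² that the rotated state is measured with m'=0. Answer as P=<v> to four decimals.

First d^3_{0,1}(β=2.9064), then the phase factors e^{-i(0)α} and e^{-i(1)γ}:
Half-angle: c=0.117325, s=0.993094. N=√(6·6·24·2)=41.569219
k∈{1,2,3} keeps every argument non-negative
  k=1: (−1)^0·41.5692/(12)·0.1173^5·0.9931^1 = +0.000076
  k=2: (−1)^1·41.5692/(4)·0.1173^3·0.9931^3 = -0.016438
  k=3: (−1)^2·41.5692/(12)·0.1173^1·0.9931^5 = +0.392585
d^3_{0,1}(2.9064) = +0.000076 -0.016438 +0.392585 = +0.376223
|D^3_{0,1}|² = |d^3_{0,1}(β)|² = (+0.376223)² = 0.141544 (the z-rotation phases have unit modulus)

P=0.1415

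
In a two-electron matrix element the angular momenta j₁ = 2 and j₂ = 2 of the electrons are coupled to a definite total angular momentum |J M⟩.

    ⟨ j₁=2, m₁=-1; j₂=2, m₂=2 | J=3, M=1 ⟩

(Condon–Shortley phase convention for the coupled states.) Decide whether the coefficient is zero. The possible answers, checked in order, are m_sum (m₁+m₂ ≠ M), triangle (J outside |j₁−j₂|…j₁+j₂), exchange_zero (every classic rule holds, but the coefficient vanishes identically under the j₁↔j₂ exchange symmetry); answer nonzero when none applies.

nonzero

m-sum: m₁+m₂ = -1+2 = 1, M = 1  ✓
triangle: |j₁−j₂| = 0 ≤ J = 3 ≤ j₁+j₂ = 4  ✓
exchange: j₁≠j₂ or m₁≠m₂ — the exchange symmetry imposes no constraint here
value check: CG = −√(3/10) = -0.547723 ≠ 0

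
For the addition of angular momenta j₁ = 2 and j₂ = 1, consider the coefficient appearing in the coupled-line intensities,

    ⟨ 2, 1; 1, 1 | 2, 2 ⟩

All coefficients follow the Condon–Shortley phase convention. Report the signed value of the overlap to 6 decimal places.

-0.577350

triangle: 1!×3!×1!/6! = 6/720
(j±m)!: 3!×1!×2!×0!×4!×0! = 288
prefactor² = (2J+1)×Δ×N² = 12
  k=1: −1/(1!×0!×0!×1!×3!×0!) = -1/6
Σ = -1/6  ⇒  CG² = 12×(-1/6)² = 1/3
CG = −√(1/3) = -0.577350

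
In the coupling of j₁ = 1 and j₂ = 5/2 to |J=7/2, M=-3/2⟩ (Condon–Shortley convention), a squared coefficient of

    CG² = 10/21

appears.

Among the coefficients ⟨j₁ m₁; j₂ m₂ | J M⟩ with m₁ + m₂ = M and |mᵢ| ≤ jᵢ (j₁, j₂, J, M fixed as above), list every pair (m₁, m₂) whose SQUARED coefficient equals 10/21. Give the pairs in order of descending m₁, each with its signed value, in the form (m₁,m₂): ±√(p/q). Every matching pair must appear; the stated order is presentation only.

Admissible pairs with m₁+m₂ = M = -3/2: (-1,-1/2), (0,-3/2), (1,-5/2)
  (m₁,m₂)=(1,-5/2): CG² = 1/21, CG = +√(1/21)
  (m₁,m₂)=(0,-3/2): CG² = 10/21, CG = +√(10/21)   ← matches the target
  (m₁,m₂)=(-1,-1/2): CG² = 10/21, CG = +√(10/21)   ← matches the target
Pairs with CG² = 10/21: (0,-3/2): +√(10/21); (-1,-1/2): +√(10/21)

(0,-3/2): +√(10/21); (-1,-1/2): +√(10/21)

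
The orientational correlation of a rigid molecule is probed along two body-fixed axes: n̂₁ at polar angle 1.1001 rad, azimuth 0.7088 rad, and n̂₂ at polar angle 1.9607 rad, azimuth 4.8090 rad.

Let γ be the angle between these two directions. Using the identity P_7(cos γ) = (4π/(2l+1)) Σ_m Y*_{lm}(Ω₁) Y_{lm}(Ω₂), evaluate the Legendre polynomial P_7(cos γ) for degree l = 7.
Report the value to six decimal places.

-0.280237

Summing Y*_{l m}(θ₁,φ₁)·Y_{l m}(θ₂,φ₂) over m ∈ [−7, 7]; prefactor 4π/(2·7+1) = 0.837758:
  [-7]  conj(Y_{7,-7})(Ω₁) = (0.055090, -0.216462) ; Y_{7,-7}(Ω₂) = (-0.181267, -0.225872) ; Δ = (-0.058879, 0.026794)
  [-6]  conj(Y_{7,-6})(Ω₁) = (-0.188638, -0.381136) ; Y_{7,-6}(Ω₂) = (0.372567, -0.243916) ; Δ = (-0.163246, -0.095987)
  [-5]  conj(Y_{7,-5})(Ω₁) = (-0.317765, -0.135252) ; Y_{7,-5}(Ω₂) = (0.101326, 0.193186) ; Δ = (-0.006069, -0.075092)
  [-4]  conj(Y_{7,-4})(Ω₁) = (0.065330, -0.020668) ; Y_{7,-4}(Ω₂) = (0.212142, -0.086322) ; Δ = (0.012075, -0.010024)
  [-3]  conj(Y_{7,-3})(Ω₁) = (0.186948, -0.301120) ; Y_{7,-3}(Ω₂) = (0.088833, 0.297868) ; Δ = (0.106301, 0.028936)
  [-2]  conj(Y_{7,-2})(Ω₁) = (-0.013544, -0.087714) ; Y_{7,-2}(Ω₂) = (0.104484, -0.020444) ; Δ = (-0.003208, -0.008888)
  [-1]  conj(Y_{7,-1})(Ω₁) = (0.240247, 0.205998) ; Y_{7,-1}(Ω₂) = (0.031148, 0.321408) ; Δ = (-0.058726, 0.083634)
  [+0]  conj(Y_{7,0})(Ω₁) = (0.130192, -0.000000) ; Y_{7,0}(Ω₂) = (0.069081, 0.000000) ; Δ = (0.008994, 0.000000)
  [+1]  conj(Y_{7,1})(Ω₁) = (-0.240247, 0.205998) ; Y_{7,1}(Ω₂) = (-0.031148, 0.321408) ; Δ = (-0.058726, -0.083634)
  [+2]  conj(Y_{7,2})(Ω₁) = (-0.013544, 0.087714) ; Y_{7,2}(Ω₂) = (0.104484, 0.020444) ; Δ = (-0.003208, 0.008888)
  [+3]  conj(Y_{7,3})(Ω₁) = (-0.186948, -0.301120) ; Y_{7,3}(Ω₂) = (-0.088833, 0.297868) ; Δ = (0.106301, -0.028936)
  [+4]  conj(Y_{7,4})(Ω₁) = (0.065330, 0.020668) ; Y_{7,4}(Ω₂) = (0.212142, 0.086322) ; Δ = (0.012075, 0.010024)
  [+5]  conj(Y_{7,5})(Ω₁) = (0.317765, -0.135252) ; Y_{7,5}(Ω₂) = (-0.101326, 0.193186) ; Δ = (-0.006069, 0.075092)
  [+6]  conj(Y_{7,6})(Ω₁) = (-0.188638, 0.381136) ; Y_{7,6}(Ω₂) = (0.372567, 0.243916) ; Δ = (-0.163246, 0.095987)
  [+7]  conj(Y_{7,7})(Ω₁) = (-0.055090, -0.216462) ; Y_{7,7}(Ω₂) = (0.181267, -0.225872) ; Δ = (-0.058879, -0.026794)
Total Σ_m = (-0.334509, 0.000000). Multiply by 0.837758: (-0.280237, 0.000000). P_7(cos γ) = -0.280237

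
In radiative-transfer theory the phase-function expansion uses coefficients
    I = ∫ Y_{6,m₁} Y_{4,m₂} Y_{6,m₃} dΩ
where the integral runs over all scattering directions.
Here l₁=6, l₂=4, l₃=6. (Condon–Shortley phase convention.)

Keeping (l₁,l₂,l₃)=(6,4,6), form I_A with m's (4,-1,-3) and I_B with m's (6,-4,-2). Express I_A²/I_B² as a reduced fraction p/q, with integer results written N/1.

l's match ⇒ only the (l;m) 3-j factors differ between A and B.
A: triangle coeff Δ(6,4,6) = 1/15315300; Σ_t [0,2]: t=0:+1/207360 t=1:−1/120960 t=2:+1/967680 = -1/414720; (3j)²=21/4862 [(6 4 6; 4 -1 -3)], sign=+1
B: triangle coeff Δ(6,4,6) = 1/15315300; Σ_t [0,0]: t=0:+1/23224320 = 1/23224320; (3j)²=1/442 [(6 4 6; 6 -4 -2)], sign=+1
I_A²/I_B² = (21/4862)/(1/442) = 21/11

21/11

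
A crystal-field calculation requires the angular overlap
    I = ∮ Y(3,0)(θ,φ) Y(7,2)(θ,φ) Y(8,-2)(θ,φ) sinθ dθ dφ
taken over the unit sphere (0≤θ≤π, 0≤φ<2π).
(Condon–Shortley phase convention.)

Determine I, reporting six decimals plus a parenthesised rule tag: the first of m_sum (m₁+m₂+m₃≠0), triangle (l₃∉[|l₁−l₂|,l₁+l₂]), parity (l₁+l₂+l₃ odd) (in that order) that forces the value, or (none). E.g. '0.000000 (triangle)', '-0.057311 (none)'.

0.094539 (none)

m-sum 0 ✓  L=18 even ✓  4≤8≤10 ✓
Π(2lᵢ+1) = 7×15×17 = 1785
triangle coeff Δ(3,7,8) = 1/5290740
Σ_t [0,2]: t=0:+1/7257600 t=1:−1/2073600 t=2:+1/7257600 = -1/4838400
(3j)²=252/20995 [(3 7 8; 0 0 0)], sign=-1
Σ_t [0,2]: t=0:+1/26127360 t=1:−1/3870720 t=2:+1/7257600 = -43/522547200
(3j)²=1849/352716 [(3 7 8; 0 2 -2)], sign=-1
⇒ 4πI² = 116487/1037153
I = (+1)√(116487/1037153/(4π)) = 0.09453930
No selection rule forces the value: the integral is nonzero (none).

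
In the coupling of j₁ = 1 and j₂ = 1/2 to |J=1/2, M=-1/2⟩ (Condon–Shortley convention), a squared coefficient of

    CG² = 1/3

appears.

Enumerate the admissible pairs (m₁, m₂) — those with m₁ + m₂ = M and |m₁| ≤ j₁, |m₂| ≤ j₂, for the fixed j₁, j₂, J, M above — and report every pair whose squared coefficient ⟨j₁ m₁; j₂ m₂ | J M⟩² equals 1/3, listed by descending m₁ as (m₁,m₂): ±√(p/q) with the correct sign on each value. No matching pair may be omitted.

Admissible pairs with m₁+m₂ = M = -1/2: (-1,1/2), (0,-1/2)
  (m₁,m₂)=(0,-1/2): CG² = 1/3, CG = +√(1/3)   ← matches the target
  (m₁,m₂)=(-1,1/2): CG² = 2/3, CG = −√(2/3)
Pairs with CG² = 1/3: (0,-1/2): +√(1/3)

(0,-1/2): +√(1/3)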